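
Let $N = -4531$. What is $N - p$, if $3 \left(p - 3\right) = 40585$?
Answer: $- \frac{54187}{3} \approx -18062.0$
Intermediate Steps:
$p = \frac{40594}{3}$ ($p = 3 + \frac{1}{3} \cdot 40585 = 3 + \frac{40585}{3} = \frac{40594}{3} \approx 13531.0$)
$N - p = -4531 - \frac{40594}{3} = - \frac{54187}{3}$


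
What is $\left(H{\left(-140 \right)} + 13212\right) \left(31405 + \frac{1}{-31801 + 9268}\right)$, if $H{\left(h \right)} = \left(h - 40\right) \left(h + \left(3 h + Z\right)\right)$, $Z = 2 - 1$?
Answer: $\frac{26851028495616}{7511} \approx 3.5749 \cdot 10^{9}$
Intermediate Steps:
$Z = 1$
$H{\left(h \right)} = \left(1 + 4 h\right) \left(-40 + h\right)$ ($H{\left(h \right)} = \left(h - 40\right) \left(h + \left(3 h + 1\right)\right) = \left(-40 + h\right) \left(h + \left(1 + 3 h\right)\right) = \left(-40 + h\right) \left(1 + 4 h\right) = \left(1 + 4 h\right) \left(-40 + h\right)$)
$\left(H{\left(-140 \right)} + 13212\right) \left(31405 + \frac{1}{-31801 + 9268}\right) = \left(\left(-40 - -22260 + 4 \left(-140\right)^{2}\right) + 13212\right) \left(31405 + \frac{1}{-31801 + 9268}\right) = \left(\left(-40 + 22260 + 4 \cdot 19600\right) + 13212\right) \left(31405 + \frac{1}{-22533}\right) = \left(\left(-40 + 22260 + 78400\right) + 13212\right) \left(31405 - \frac{1}{22533}\right) = \left(100620 + 13212\right) \frac{707648864}{22533} = 113832 \cdot \frac{707648864}{22533} = \frac{26851028495616}{7511}$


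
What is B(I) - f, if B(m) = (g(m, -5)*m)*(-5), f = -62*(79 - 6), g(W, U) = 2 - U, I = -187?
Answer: 11071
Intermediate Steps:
f = -4526 (f = -62*73 = -4526)
B(m) = -35*m (B(m) = ((2 - 1*(-5))*m)*(-5) = ((2 + 5)*m)*(-5) = (7*m)*(-5) = -35*m)
B(I) - f = -35*(-187) - 1*(-4526) = 6545 + 4526 = 11071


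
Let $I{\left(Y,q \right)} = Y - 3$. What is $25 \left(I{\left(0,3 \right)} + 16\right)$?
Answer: $325$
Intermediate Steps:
$I{\left(Y,q \right)} = -3 + Y$
$25 \left(I{\left(0,3 \right)} + 16\right) = 25 \left(\left(-3 + 0\right) + 16\right) = 25 \left(-3 + 16\right) = 25 \cdot 13 = 325$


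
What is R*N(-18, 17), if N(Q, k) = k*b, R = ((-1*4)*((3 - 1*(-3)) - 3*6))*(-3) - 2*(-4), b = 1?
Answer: -2312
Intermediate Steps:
R = -136 (R = -4*((3 + 3) - 18)*(-3) + 8 = -4*(6 - 18)*(-3) + 8 = -4*(-12)*(-3) + 8 = 48*(-3) + 8 = -144 + 8 = -136)
N(Q, k) = k (N(Q, k) = k*1 = k)
R*N(-18, 17) = -136*17 = -2312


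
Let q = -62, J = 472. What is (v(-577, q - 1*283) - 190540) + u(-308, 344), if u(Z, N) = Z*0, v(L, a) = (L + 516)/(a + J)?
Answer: -24198641/127 ≈ -1.9054e+5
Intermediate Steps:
v(L, a) = (516 + L)/(472 + a) (v(L, a) = (L + 516)/(a + 472) = (516 + L)/(472 + a))
u(Z, N) = 0
(v(-577, q - 1*283) - 190540) + u(-308, 344) = ((516 - 577)/(472 + (-62 - 1*283)) - 190540) + 0 = (-61/(472 + (-62 - 283)) - 190540) + 0 = (-61/(472 - 345) - 190540) + 0 = (-61/127 - 190540) + 0 = -24198641/127 + 0 = -24198641/127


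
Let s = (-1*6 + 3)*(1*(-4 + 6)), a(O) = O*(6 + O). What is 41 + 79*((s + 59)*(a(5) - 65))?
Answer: -41829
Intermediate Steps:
s = -6 (s = (-6 + 3)*(1*2) = -3*2 = -6)
41 + 79*((s + 59)*(a(5) - 65)) = 41 + 79*((-6 + 59)*(5*(6 + 5) - 65)) = 41 + 79*(53*(5*11 - 65)) = 41 + 79*(53*(55 - 65)) = 41 + 79*(53*(-10)) = 41 + 79*(-530) = 41 - 41870 = -41829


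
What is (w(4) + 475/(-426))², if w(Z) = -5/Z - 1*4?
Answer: 29408929/725904 ≈ 40.514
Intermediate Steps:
w(Z) = -4 - 5/Z (w(Z) = -5/Z - 4 = -4 - 5/Z)
(w(4) + 475/(-426))² = ((-4 - 5/4) + 475/(-426))² = ((-4 - 5*¼) + 475*(-1/426))² = ((-4 - 5/4) - 475/426)² = (-21/4 - 475/426)² = (-5423/852)² = 29408929/725904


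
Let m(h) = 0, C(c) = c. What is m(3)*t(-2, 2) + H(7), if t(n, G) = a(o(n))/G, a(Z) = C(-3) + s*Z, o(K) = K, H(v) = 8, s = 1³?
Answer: 8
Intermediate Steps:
s = 1
a(Z) = -3 + Z (a(Z) = -3 + 1*Z = -3 + Z)
t(n, G) = (-3 + n)/G
m(3)*t(-2, 2) + H(7) = 0*((-3 - 2)/2) + 8 = 0*((½)*(-5)) + 8 = 0*(-5/2) + 8 = 0 + 8 = 8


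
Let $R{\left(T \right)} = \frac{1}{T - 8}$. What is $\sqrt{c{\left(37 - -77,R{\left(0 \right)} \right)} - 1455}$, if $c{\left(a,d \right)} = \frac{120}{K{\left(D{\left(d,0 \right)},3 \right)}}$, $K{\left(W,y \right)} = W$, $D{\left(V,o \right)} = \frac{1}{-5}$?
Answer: $i \sqrt{2055} \approx 45.332 i$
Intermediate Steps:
$D{\left(V,o \right)} = - \frac{1}{5}$
$R{\left(T \right)} = \frac{1}{-8 + T}$
$c{\left(a,d \right)} = -600$ ($c{\left(a,d \right)} = \frac{120}{- \frac{1}{5}} = 120 \left(-5\right) = -600$)
$\sqrt{c{\left(37 - -77,R{\left(0 \right)} \right)} - 1455} = \sqrt{-600 - 1455} = \sqrt{-2055} = i \sqrt{2055}$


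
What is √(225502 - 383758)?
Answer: 12*I*√1099 ≈ 397.81*I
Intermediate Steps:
√(225502 - 383758) = √(-158256) = 12*I*√1099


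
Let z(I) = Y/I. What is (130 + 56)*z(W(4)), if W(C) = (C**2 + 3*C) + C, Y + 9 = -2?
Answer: -1023/16 ≈ -63.938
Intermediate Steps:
Y = -11 (Y = -9 - 2 = -11)
W(C) = C**2 + 4*C
z(I) = -11/I
(130 + 56)*z(W(4)) = (130 + 56)*(-11*1/(4*(4 + 4))) = 186*(-11/(4*8)) = 186*(-11/32) = -1023/16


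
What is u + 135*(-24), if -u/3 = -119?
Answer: -2883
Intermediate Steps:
u = 357 (u = -3*(-119) = 357)
u + 135*(-24) = 357 + 135*(-24) = 357 - 3240 = -2883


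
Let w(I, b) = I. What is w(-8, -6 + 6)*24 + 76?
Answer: -116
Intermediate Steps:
w(-8, -6 + 6)*24 + 76 = -8*24 + 76 = -192 + 76 = -116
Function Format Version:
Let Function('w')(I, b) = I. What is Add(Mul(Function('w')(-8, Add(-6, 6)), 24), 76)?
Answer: -116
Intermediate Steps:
Add(Mul(Function('w')(-8, Add(-6, 6)), 24), 76) = Add(Mul(-8, 24), 76) = Add(-192, 76) = -116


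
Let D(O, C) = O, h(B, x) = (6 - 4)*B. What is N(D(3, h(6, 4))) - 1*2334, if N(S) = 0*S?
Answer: -2334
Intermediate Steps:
h(B, x) = 2*B
N(S) = 0
N(D(3, h(6, 4))) - 1*2334 = 0 - 1*2334 = 0 - 2334 = -2334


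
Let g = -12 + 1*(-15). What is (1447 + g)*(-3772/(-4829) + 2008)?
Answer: 13774573680/4829 ≈ 2.8525e+6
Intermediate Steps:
g = -27 (g = -12 - 15 = -27)
(1447 + g)*(-3772/(-4829) + 2008) = (1447 - 27)*(-3772/(-4829) + 2008) = 1420*(-3772*(-1/4829) + 2008) = 1420*(3772/4829 + 2008) = 1420*(9700404/4829) = 13774573680/4829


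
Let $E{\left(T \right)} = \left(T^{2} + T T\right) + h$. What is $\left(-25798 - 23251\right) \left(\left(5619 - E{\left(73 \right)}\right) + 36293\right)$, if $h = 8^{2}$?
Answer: $-1529838310$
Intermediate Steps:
$h = 64$
$E{\left(T \right)} = 64 + 2 T^{2}$ ($E{\left(T \right)} = \left(T^{2} + T T\right) + 64 = \left(T^{2} + T^{2}\right) + 64 = 2 T^{2} + 64 = 64 + 2 T^{2}$)
$\left(-25798 - 23251\right) \left(\left(5619 - E{\left(73 \right)}\right) + 36293\right) = \left(-25798 - 23251\right) \left(\left(5619 - \left(64 + 2 \cdot 73^{2}\right)\right) + 36293\right) = - 49049 \left(\left(5619 - \left(64 + 2 \cdot 5329\right)\right) + 36293\right) = - 49049 \left(\left(5619 - \left(64 + 10658\right)\right) + 36293\right) = - 49049 \left(\left(5619 - 10722\right) + 36293\right) = - 49049 \left(-5103 + 36293\right) = \left(-49049\right) 31190 = -1529838310$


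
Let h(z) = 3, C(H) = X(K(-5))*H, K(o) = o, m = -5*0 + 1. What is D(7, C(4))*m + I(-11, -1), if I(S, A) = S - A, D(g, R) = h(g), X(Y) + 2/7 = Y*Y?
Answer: -7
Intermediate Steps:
m = 1 (m = 0 + 1 = 1)
X(Y) = -2/7 + Y² (X(Y) = -2/7 + Y*Y = -2/7 + Y²)
C(H) = 173*H/7 (C(H) = (-2/7 + (-5)²)*H = (-2/7 + 25)*H = 173*H/7)
D(g, R) = 3
D(7, C(4))*m + I(-11, -1) = 3*1 + (-11 - 1*(-1)) = 3 + (-11 + 1) = 3 - 10 = -7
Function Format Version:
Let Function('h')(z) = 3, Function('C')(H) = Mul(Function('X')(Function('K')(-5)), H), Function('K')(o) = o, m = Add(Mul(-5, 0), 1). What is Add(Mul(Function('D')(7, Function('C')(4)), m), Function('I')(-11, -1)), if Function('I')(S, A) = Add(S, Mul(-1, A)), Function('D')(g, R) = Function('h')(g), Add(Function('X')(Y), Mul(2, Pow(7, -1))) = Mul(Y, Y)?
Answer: -7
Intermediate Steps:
m = 1 (m = Add(0, 1) = 1)
Function('X')(Y) = Add(Rational(-2, 7), Pow(Y, 2)) (Function('X')(Y) = Add(Rational(-2, 7), Mul(Y, Y)) = Add(Rational(-2, 7), Pow(Y, 2)))
Function('C')(H) = Mul(Rational(173, 7), H) (Function('C')(H) = Mul(Add(Rational(-2, 7), Pow(-5, 2)), H) = Mul(Add(Rational(-2, 7), 25), H) = Mul(Rational(173, 7), H))
Function('D')(g, R) = 3
Add(Mul(Function('D')(7, Function('C')(4)), m), Function('I')(-11, -1)) = Add(Mul(3, 1), Add(-11, Mul(-1, -1))) = Add(3, Add(-11, 1)) = Add(3, -10) = -7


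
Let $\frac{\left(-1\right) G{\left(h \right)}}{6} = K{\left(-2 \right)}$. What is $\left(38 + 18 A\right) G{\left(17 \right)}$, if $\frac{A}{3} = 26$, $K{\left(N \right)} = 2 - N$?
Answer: $-34608$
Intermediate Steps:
$A = 78$ ($A = 3 \cdot 26 = 78$)
$G{\left(h \right)} = -24$ ($G{\left(h \right)} = - 6 \left(2 - -2\right) = - 6 \left(2 + 2\right) = \left(-6\right) 4 = -24$)
$\left(38 + 18 A\right) G{\left(17 \right)} = \left(38 + 18 \cdot 78\right) \left(-24\right) = \left(38 + 1404\right) \left(-24\right) = 1442 \left(-24\right) = -34608$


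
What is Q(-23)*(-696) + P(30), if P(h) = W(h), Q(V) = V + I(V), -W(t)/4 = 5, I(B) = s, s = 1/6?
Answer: 15872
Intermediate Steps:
s = 1/6 ≈ 0.16667
I(B) = 1/6
W(t) = -20 (W(t) = -4*5 = -20)
Q(V) = 1/6 + V (Q(V) = V + 1/6 = 1/6 + V)
P(h) = -20
Q(-23)*(-696) + P(30) = (1/6 - 23)*(-696) - 20 = -137/6*(-696) - 20 = 15892 - 20 = 15872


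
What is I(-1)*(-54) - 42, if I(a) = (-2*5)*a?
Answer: -582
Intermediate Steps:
I(a) = -10*a
I(-1)*(-54) - 42 = -10*(-1)*(-54) - 42 = 10*(-54) - 42 = -540 - 42 = -582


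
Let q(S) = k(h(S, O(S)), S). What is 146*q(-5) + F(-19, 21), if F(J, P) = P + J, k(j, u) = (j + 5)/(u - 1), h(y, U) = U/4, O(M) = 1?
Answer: -503/4 ≈ -125.75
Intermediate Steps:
h(y, U) = U/4 (h(y, U) = U*(1/4) = U/4)
k(j, u) = (5 + j)/(-1 + u)
q(S) = 21/(4*(-1 + S)) (q(S) = (5 + (1/4)*1)/(-1 + S) = (5 + 1/4)/(-1 + S) = (21/4)/(-1 + S) = 21/(4*(-1 + S)))
F(J, P) = J + P
146*q(-5) + F(-19, 21) = 146*(21/(4*(-1 - 5))) + (-19 + 21) = 146*((21/4)/(-6)) + 2 = 146*((21/4)*(-1/6)) + 2 = 146*(-7/8) + 2 = -511/4 + 2 = -503/4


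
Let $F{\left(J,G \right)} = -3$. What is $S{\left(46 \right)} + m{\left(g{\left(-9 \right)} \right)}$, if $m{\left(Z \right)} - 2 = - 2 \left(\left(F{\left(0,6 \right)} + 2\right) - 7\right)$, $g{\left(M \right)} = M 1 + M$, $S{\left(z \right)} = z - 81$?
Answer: $-17$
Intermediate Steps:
$S{\left(z \right)} = -81 + z$
$g{\left(M \right)} = 2 M$ ($g{\left(M \right)} = M + M = 2 M$)
$m{\left(Z \right)} = 18$ ($m{\left(Z \right)} = 2 - 2 \left(\left(-3 + 2\right) - 7\right) = 2 - 2 \left(-1 - 7\right) = 2 - -16 = 2 + 16 = 18$)
$S{\left(46 \right)} + m{\left(g{\left(-9 \right)} \right)} = \left(-81 + 46\right) + 18 = -35 + 18 = -17$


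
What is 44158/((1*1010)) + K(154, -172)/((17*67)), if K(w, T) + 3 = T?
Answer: 25059606/575195 ≈ 43.567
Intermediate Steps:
K(w, T) = -3 + T
44158/((1*1010)) + K(154, -172)/((17*67)) = 44158/((1*1010)) + (-3 - 172)/((17*67)) = 44158/1010 - 175/1139 = 44158*(1/1010) - 175*1/1139 = 22079/505 - 175/1139 = 25059606/575195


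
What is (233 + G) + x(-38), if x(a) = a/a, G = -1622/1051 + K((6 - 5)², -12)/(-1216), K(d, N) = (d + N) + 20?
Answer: 297073933/1278016 ≈ 232.45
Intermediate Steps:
K(d, N) = 20 + N + d (K(d, N) = (N + d) + 20 = 20 + N + d)
G = -1981811/1278016 (G = -1622/1051 + (20 - 12 + (6 - 5)²)/(-1216) = -1622*1/1051 + (20 - 12 + 1²)*(-1/1216) = -1622/1051 + (20 - 12 + 1)*(-1/1216) = -1622/1051 + 9*(-1/1216) = -1622/1051 - 9/1216 = -1981811/1278016 ≈ -1.5507)
x(a) = 1
(233 + G) + x(-38) = (233 - 1981811/1278016) + 1 = 295795917/1278016 + 1 = 297073933/1278016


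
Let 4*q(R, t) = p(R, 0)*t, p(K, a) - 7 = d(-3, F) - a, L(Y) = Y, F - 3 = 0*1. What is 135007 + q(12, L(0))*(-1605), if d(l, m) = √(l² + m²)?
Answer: 135007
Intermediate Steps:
F = 3 (F = 3 + 0*1 = 3 + 0 = 3)
p(K, a) = 7 - a + 3*√2 (p(K, a) = 7 + (√((-3)² + 3²) - a) = 7 + (√(9 + 9) - a) = 7 + (√18 - a) = 7 + (3*√2 - a) = 7 + (-a + 3*√2) = 7 - a + 3*√2)
q(R, t) = t*(7 + 3*√2)/4 (q(R, t) = ((7 - 1*0 + 3*√2)*t)/4 = ((7 + 0 + 3*√2)*t)/4 = ((7 + 3*√2)*t)/4 = (t*(7 + 3*√2))/4 = t*(7 + 3*√2)/4)
135007 + q(12, L(0))*(-1605) = 135007 + ((¼)*0*(7 + 3*√2))*(-1605) = 135007 + 0*(-1605) = 135007 + 0 = 135007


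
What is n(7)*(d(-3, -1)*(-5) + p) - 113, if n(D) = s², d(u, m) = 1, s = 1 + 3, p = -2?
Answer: -225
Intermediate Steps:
s = 4
n(D) = 16 (n(D) = 4² = 16)
n(7)*(d(-3, -1)*(-5) + p) - 113 = 16*(1*(-5) - 2) - 113 = 16*(-5 - 2) - 113 = 16*(-7) - 113 = -112 - 113 = -225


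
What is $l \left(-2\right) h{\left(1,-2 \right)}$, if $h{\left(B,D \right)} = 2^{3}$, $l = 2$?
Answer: $-32$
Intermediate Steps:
$h{\left(B,D \right)} = 8$
$l \left(-2\right) h{\left(1,-2 \right)} = 2 \left(-2\right) 8 = \left(-4\right) 8 = -32$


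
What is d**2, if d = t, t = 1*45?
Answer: 2025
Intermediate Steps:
t = 45
d = 45
d**2 = 45**2 = 2025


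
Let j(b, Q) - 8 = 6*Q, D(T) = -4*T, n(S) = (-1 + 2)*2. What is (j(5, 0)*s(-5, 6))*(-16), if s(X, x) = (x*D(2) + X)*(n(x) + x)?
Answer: 54272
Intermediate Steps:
n(S) = 2 (n(S) = 1*2 = 2)
j(b, Q) = 8 + 6*Q
s(X, x) = (2 + x)*(X - 8*x) (s(X, x) = (x*(-4*2) + X)*(2 + x) = (x*(-8) + X)*(2 + x) = (-8*x + X)*(2 + x) = (X - 8*x)*(2 + x) = (2 + x)*(X - 8*x))
(j(5, 0)*s(-5, 6))*(-16) = ((8 + 6*0)*(-16*6 - 8*6**2 + 2*(-5) - 5*6))*(-16) = ((8 + 0)*(-96 - 8*36 - 10 - 30))*(-16) = (8*(-96 - 288 - 10 - 30))*(-16) = (8*(-424))*(-16) = -3392*(-16) = 54272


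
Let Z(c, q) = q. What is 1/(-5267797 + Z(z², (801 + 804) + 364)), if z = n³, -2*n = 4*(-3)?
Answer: -1/5265828 ≈ -1.8990e-7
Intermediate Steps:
n = 6 (n = -2*(-3) = -½*(-12) = 6)
z = 216 (z = 6³ = 216)
1/(-5267797 + Z(z², (801 + 804) + 364)) = 1/(-5267797 + ((801 + 804) + 364)) = 1/(-5267797 + (1605 + 364)) = 1/(-5267797 + 1969) = 1/(-5265828) = -1/5265828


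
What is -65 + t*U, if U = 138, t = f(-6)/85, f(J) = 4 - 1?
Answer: -5111/85 ≈ -60.129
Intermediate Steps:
f(J) = 3
t = 3/85 ≈ 0.035294
-65 + t*U = -65 + (3/85)*138 = -65 + 414/85 = -5111/85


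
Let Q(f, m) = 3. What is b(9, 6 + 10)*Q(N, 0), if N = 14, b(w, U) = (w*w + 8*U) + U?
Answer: 675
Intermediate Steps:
b(w, U) = w² + 9*U (b(w, U) = (w² + 8*U) + U = w² + 9*U)
b(9, 6 + 10)*Q(N, 0) = (9² + 9*(6 + 10))*3 = (81 + 9*16)*3 = (81 + 144)*3 = 225*3 = 675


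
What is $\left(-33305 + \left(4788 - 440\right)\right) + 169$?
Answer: $-28788$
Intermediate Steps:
$\left(-33305 + \left(4788 - 440\right)\right) + 169 = \left(-33305 + 4348\right) + 169 = -28957 + 169 = -28788$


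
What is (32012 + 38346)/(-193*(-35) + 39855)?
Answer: 35179/23305 ≈ 1.5095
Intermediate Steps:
(32012 + 38346)/(-193*(-35) + 39855) = 70358/(6755 + 39855) = 70358/46610 = 70358*(1/46610) = 35179/23305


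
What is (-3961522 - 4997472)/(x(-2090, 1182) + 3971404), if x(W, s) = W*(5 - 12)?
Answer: -4479497/1993017 ≈ -2.2476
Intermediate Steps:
x(W, s) = -7*W (x(W, s) = W*(-7) = -7*W)
(-3961522 - 4997472)/(x(-2090, 1182) + 3971404) = (-3961522 - 4997472)/(-7*(-2090) + 3971404) = -8958994/(14630 + 3971404) = -8958994/3986034 = -8958994*1/3986034 = -4479497/1993017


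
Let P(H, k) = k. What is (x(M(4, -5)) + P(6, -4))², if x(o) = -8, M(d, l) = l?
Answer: 144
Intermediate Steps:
(x(M(4, -5)) + P(6, -4))² = (-8 - 4)² = (-12)² = 144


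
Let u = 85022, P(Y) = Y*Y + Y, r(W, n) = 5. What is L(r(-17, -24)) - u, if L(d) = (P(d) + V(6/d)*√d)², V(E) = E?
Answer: -420574/5 + 72*√5 ≈ -83954.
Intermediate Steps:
P(Y) = Y + Y² (P(Y) = Y² + Y = Y + Y²)
L(d) = (6/√d + d*(1 + d))² (L(d) = (d*(1 + d) + (6/d)*√d)² = (d*(1 + d) + 6/√d)² = (6/√d + d*(1 + d))²)
L(r(-17, -24)) - u = (6 + 5^(3/2)*(1 + 5))²/5 - 1*85022 = (6 + (5*√5)*6)²/5 - 85022 = (6 + 30*√5)²/5 - 85022 = -85022 + (6 + 30*√5)²/5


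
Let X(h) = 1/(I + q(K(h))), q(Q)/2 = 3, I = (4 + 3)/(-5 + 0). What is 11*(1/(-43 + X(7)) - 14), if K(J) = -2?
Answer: -151789/984 ≈ -154.26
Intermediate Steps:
I = -7/5 (I = 7/(-5) = 7*(-1/5) = -7/5 ≈ -1.4000)
q(Q) = 6 (q(Q) = 2*3 = 6)
X(h) = 5/23 (X(h) = 1/(-7/5 + 6) = 1/(23/5) = 5/23)
11*(1/(-43 + X(7)) - 14) = 11*(1/(-43 + 5/23) - 14) = 11*(1/(-984/23) - 14) = 11*(-23/984 - 14) = 11*(-13799/984) = -151789/984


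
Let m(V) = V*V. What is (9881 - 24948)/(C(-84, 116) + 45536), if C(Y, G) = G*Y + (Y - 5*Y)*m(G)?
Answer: -15067/4557008 ≈ -0.0033063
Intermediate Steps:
m(V) = V²
C(Y, G) = G*Y - 4*Y*G² (C(Y, G) = G*Y + (Y - 5*Y)*G² = G*Y + (-4*Y)*G² = G*Y - 4*Y*G²)
(9881 - 24948)/(C(-84, 116) + 45536) = (9881 - 24948)/(116*(-84)*(1 - 4*116) + 45536) = -15067/(116*(-84)*(1 - 464) + 45536) = -15067/(116*(-84)*(-463) + 45536) = -15067/(4511472 + 45536) = -15067/4557008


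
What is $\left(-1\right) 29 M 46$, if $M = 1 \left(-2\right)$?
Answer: $2668$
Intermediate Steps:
$M = -2$
$\left(-1\right) 29 M 46 = \left(-1\right) 29 \left(-2\right) 46 = \left(-29\right) \left(-2\right) 46 = 58 \cdot 46 = 2668$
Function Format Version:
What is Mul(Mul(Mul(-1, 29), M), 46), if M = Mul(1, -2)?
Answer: 2668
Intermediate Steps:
M = -2
Mul(Mul(Mul(-1, 29), M), 46) = Mul(Mul(Mul(-1, 29), -2), 46) = Mul(Mul(-29, -2), 46) = Mul(58, 46) = 2668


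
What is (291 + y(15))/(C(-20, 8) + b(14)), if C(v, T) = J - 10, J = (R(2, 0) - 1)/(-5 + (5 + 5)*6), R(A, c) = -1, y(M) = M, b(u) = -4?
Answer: -8415/386 ≈ -21.801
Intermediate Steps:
J = -2/55 (J = (-1 - 1)/(-5 + (5 + 5)*6) = -2/(-5 + 10*6) = -2/(-5 + 60) = -2/55 ≈ -0.036364)
C(v, T) = -552/55 (C(v, T) = -2/55 - 10 = -552/55)
(291 + y(15))/(C(-20, 8) + b(14)) = (291 + 15)/(-552/55 - 4) = 306/(-772/55) = 306*(-55/772) = -8415/386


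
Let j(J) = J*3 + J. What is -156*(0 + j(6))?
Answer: -3744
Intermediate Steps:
j(J) = 4*J (j(J) = 3*J + J = 4*J)
-156*(0 + j(6)) = -156*(0 + 4*6) = -156*(0 + 24) = -156*24 = -3744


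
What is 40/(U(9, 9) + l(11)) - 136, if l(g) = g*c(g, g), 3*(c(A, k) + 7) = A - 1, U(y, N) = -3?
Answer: -1780/13 ≈ -136.92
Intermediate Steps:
c(A, k) = -22/3 + A/3 (c(A, k) = -7 + (A - 1)/3 = -7 + (-1 + A)/3 = -7 + (-⅓ + A/3) = -22/3 + A/3)
l(g) = g*(-22/3 + g/3)
40/(U(9, 9) + l(11)) - 136 = 40/(-3 + (⅓)*11*(-22 + 11)) - 136 = 40/(-3 + (⅓)*11*(-11)) - 136 = 40/(-3 - 121/3) - 136 = 40/(-130/3) - 136 = 40*(-3/130) - 136 = -12/13 - 136 = -1780/13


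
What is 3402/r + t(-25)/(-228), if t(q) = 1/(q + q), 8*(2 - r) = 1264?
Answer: -3231887/148200 ≈ -21.808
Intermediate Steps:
r = -156 (r = 2 - ⅛*1264 = 2 - 158 = -156)
t(q) = 1/(2*q)
3402/r + t(-25)/(-228) = 3402/(-156) + ((½)/(-25))/(-228) = 3402*(-1/156) + ((½)*(-1/25))*(-1/228) = -567/26 - 1/50*(-1/228) = -567/26 + 1/11400 = -3231887/148200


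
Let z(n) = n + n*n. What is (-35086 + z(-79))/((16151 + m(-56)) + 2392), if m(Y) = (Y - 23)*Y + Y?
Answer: -4132/3273 ≈ -1.2625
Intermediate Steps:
z(n) = n + n²
m(Y) = Y + Y*(-23 + Y) (m(Y) = (-23 + Y)*Y + Y = Y*(-23 + Y) + Y = Y + Y*(-23 + Y))
(-35086 + z(-79))/((16151 + m(-56)) + 2392) = (-35086 - 79*(1 - 79))/((16151 - 56*(-22 - 56)) + 2392) = (-35086 - 79*(-78))/((16151 - 56*(-78)) + 2392) = (-35086 + 6162)/((16151 + 4368) + 2392) = -28924/(20519 + 2392) = -28924/22911 = -28924*1/22911 = -4132/3273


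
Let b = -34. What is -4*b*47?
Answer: 6392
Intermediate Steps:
-4*b*47 = -4*(-34)*47 = 136*47 = 6392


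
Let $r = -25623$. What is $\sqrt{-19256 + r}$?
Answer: $i \sqrt{44879} \approx 211.85 i$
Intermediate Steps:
$\sqrt{-19256 + r} = \sqrt{-19256 - 25623} = \sqrt{-44879} = i \sqrt{44879}$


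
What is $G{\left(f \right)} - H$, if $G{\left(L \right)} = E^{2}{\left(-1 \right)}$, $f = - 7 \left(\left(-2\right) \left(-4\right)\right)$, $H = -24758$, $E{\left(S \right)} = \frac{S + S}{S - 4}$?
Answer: $\frac{618954}{25} \approx 24758.0$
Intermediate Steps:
$E{\left(S \right)} = \frac{2 S}{-4 + S}$
$f = -56$ ($f = \left(-7\right) 8 = -56$)
$G{\left(L \right)} = \frac{4}{25}$ ($G{\left(L \right)} = \left(2 \left(-1\right) \frac{1}{-4 - 1}\right)^{2} = \left(2 \left(-1\right) \frac{1}{-5}\right)^{2} = \left(2 \left(-1\right) \left(- \frac{1}{5}\right)\right)^{2} = \left(\frac{2}{5}\right)^{2} = \frac{4}{25}$)
$G{\left(f \right)} - H = \frac{4}{25} - -24758 = \frac{4}{25} + 24758 = \frac{618954}{25}$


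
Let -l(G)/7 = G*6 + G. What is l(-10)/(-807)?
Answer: -490/807 ≈ -0.60719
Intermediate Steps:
l(G) = -49*G (l(G) = -7*(G*6 + G) = -7*(6*G + G) = -49*G)
l(-10)/(-807) = -49*(-10)/(-807) = 490*(-1/807) = -490/807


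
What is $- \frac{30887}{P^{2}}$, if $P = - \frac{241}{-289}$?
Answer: $- \frac{2579713127}{58081} \approx -44416.0$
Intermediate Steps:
$P = \frac{241}{289}$ ($P = - \frac{241 \left(-1\right)}{289} = \left(-1\right) \left(- \frac{241}{289}\right) = \frac{241}{289} \approx 0.83391$)
$- \frac{30887}{P^{2}} = - \frac{30887}{\left(\frac{241}{289}\right)^{2}} = - \frac{30887}{\frac{58081}{83521}} = \left(-30887\right) \frac{83521}{58081} = - \frac{2579713127}{58081}$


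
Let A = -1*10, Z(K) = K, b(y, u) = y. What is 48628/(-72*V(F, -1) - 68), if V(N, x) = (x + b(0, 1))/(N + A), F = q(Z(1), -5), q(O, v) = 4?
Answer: -12157/20 ≈ -607.85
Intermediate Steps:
A = -10
F = 4
V(N, x) = x/(-10 + N) (V(N, x) = (x + 0)/(N - 10) = x/(-10 + N))
48628/(-72*V(F, -1) - 68) = 48628/(-(-72)/(-10 + 4) - 68) = 48628/(-(-72)/(-6) - 68) = 48628/(-(-72)*(-1)/6 - 68) = 48628/(-72*⅙ - 68) = 48628/(-12 - 68) = 48628/(-80) = 48628*(-1/80) = -12157/20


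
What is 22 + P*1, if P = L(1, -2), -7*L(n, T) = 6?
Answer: 148/7 ≈ 21.143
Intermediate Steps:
L(n, T) = -6/7 (L(n, T) = -⅐*6 = -6/7)
P = -6/7 ≈ -0.85714
22 + P*1 = 22 - 6/7*1 = 22 - 6/7 = 148/7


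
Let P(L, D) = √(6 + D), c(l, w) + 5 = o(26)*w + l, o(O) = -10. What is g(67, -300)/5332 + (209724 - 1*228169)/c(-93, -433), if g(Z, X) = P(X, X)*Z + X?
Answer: -24904585/5641256 + 469*I*√6/5332 ≈ -4.4147 + 0.21546*I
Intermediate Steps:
c(l, w) = -5 + l - 10*w (c(l, w) = -5 + (-10*w + l) = -5 + (l - 10*w) = -5 + l - 10*w)
g(Z, X) = X + Z*√(6 + X) (g(Z, X) = √(6 + X)*Z + X = Z*√(6 + X) + X = X + Z*√(6 + X))
g(67, -300)/5332 + (209724 - 1*228169)/c(-93, -433) = (-300 + 67*√(6 - 300))/5332 + (209724 - 1*228169)/(-5 - 93 - 10*(-433)) = (-300 + 67*√(-294))*(1/5332) + (209724 - 228169)/(-5 - 93 + 4330) = (-300 + 67*(7*I*√6))*(1/5332) - 18445/4232 = (-300 + 469*I*√6)*(1/5332) - 18445*1/4232 = (-75/1333 + 469*I*√6/5332) - 18445/4232 = -24904585/5641256 + 469*I*√6/5332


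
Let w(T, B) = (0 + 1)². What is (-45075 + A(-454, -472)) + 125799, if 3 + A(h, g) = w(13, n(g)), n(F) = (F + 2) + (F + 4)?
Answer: 80722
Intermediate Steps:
n(F) = 6 + 2*F (n(F) = (2 + F) + (4 + F) = 6 + 2*F)
w(T, B) = 1 (w(T, B) = 1² = 1)
A(h, g) = -2 (A(h, g) = -3 + 1 = -2)
(-45075 + A(-454, -472)) + 125799 = (-45075 - 2) + 125799 = -45077 + 125799 = 80722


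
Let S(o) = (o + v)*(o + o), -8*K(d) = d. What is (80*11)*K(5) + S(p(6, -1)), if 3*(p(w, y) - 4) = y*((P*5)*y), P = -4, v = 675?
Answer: -37222/9 ≈ -4135.8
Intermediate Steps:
K(d) = -d/8
p(w, y) = 4 - 20*y²/3 (p(w, y) = 4 + (y*((-4*5)*y))/3 = 4 + (y*(-20*y))/3 = 4 + (-20*y²)/3 = 4 - 20*y²/3)
S(o) = 2*o*(675 + o) (S(o) = (o + 675)*(o + o) = (675 + o)*(2*o) = 2*o*(675 + o))
(80*11)*K(5) + S(p(6, -1)) = (80*11)*(-⅛*5) + 2*(4 - 20/3*(-1)²)*(675 + (4 - 20/3*(-1)²)) = 880*(-5/8) + 2*(4 - 20/3*1)*(675 + (4 - 20/3*1)) = -550 + 2*(4 - 20/3)*(675 + (4 - 20/3)) = -550 + 2*(-8/3)*(675 - 8/3) = -550 + 2*(-8/3)*(2017/3) = -550 - 32272/9 = -37222/9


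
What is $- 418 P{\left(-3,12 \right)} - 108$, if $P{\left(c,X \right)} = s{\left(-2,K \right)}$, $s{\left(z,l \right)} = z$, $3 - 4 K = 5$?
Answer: $728$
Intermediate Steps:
$K = - \frac{1}{2}$ ($K = \frac{3}{4} - \frac{5}{4} = - \frac{1}{2} \approx -0.5$)
$P{\left(c,X \right)} = -2$
$- 418 P{\left(-3,12 \right)} - 108 = \left(-418\right) \left(-2\right) - 108 = 836 - 108 = 728$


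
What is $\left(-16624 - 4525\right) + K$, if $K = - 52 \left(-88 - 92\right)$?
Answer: $-11789$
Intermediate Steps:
$K = 9360$ ($K = \left(-52\right) \left(-180\right) = 9360$)
$\left(-16624 - 4525\right) + K = \left(-16624 - 4525\right) + 9360 = -21149 + 9360 = -11789$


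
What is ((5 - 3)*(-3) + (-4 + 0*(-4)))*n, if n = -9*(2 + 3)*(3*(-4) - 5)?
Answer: -7650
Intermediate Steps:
n = 765 (n = -45*(-12 - 5) = -45*(-17) = -9*(-85) = 765)
((5 - 3)*(-3) + (-4 + 0*(-4)))*n = ((5 - 3)*(-3) + (-4 + 0*(-4)))*765 = (2*(-3) + (-4 + 0))*765 = (-6 - 4)*765 = -10*765 = -7650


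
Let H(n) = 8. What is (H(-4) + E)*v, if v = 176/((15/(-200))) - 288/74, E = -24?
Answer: 4174592/111 ≈ 37609.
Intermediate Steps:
v = -260912/111 (v = 176/((15*(-1/200))) - 288*1/74 = 176/(-3/40) - 144/37 = 176*(-40/3) - 144/37 = -7040/3 - 144/37 = -260912/111 ≈ -2350.6)
(H(-4) + E)*v = (8 - 24)*(-260912/111) = -16*(-260912/111) = 4174592/111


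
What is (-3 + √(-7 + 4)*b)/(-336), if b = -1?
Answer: 1/112 + I*√3/336 ≈ 0.0089286 + 0.0051549*I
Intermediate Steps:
(-3 + √(-7 + 4)*b)/(-336) = (-3 + √(-7 + 4)*(-1))/(-336) = (-3 + √(-3)*(-1))*(-1/336) = (-3 + (I*√3)*(-1))*(-1/336) = (-3 - I*√3)*(-1/336) = 1/112 + I*√3/336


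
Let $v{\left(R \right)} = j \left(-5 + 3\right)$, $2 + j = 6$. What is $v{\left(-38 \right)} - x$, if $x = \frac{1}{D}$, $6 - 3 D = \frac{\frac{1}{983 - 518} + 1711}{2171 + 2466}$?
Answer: $- \frac{103601527}{12141614} \approx -8.5328$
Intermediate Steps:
$j = 4$ ($j = -2 + 6 = 4$)
$D = \frac{12141614}{6468615}$ ($D = 2 - \frac{\left(\frac{1}{983 - 518} + 1711\right) \frac{1}{2171 + 2466}}{3} = 2 - \frac{\left(\frac{1}{465} + 1711\right) \frac{1}{4637}}{3} = 2 - \frac{\frac{795616}{465} \cdot \frac{1}{4637}}{3} = 2 - \frac{795616}{6468615} = \frac{12141614}{6468615} \approx 1.877$)
$v{\left(R \right)} = -8$ ($v{\left(R \right)} = 4 \left(-5 + 3\right) = 4 \left(-2\right) = -8$)
$x = \frac{6468615}{12141614}$ ($x = \frac{1}{\frac{12141614}{6468615}} = \frac{6468615}{12141614} \approx 0.53276$)
$v{\left(-38 \right)} - x = -8 - \frac{6468615}{12141614} = - \frac{103601527}{12141614}$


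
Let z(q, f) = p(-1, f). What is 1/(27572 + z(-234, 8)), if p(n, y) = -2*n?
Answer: 1/27574 ≈ 3.6266e-5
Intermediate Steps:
z(q, f) = 2 (z(q, f) = -2*(-1) = 2)
1/(27572 + z(-234, 8)) = 1/(27572 + 2) = 1/27574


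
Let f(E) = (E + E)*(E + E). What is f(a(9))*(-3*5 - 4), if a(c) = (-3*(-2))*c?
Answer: -221616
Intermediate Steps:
a(c) = 6*c
f(E) = 4*E² (f(E) = (2*E)*(2*E) = 4*E²)
f(a(9))*(-3*5 - 4) = (4*(6*9)²)*(-3*5 - 4) = (4*54²)*(-15 - 4) = (4*2916)*(-19) = 11664*(-19) = -221616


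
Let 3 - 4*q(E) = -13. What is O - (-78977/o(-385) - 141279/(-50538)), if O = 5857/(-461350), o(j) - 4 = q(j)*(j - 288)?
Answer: -168116793206309/5222718211200 ≈ -32.190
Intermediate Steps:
q(E) = 4 (q(E) = ¾ - ¼*(-13) = ¾ + 13/4 = 4)
o(j) = -1148 + 4*j (o(j) = 4 + 4*(j - 288) = 4 + 4*(-288 + j) = 4 + (-1152 + 4*j) = -1148 + 4*j)
O = -5857/461350 (O = 5857*(-1/461350) = -5857/461350 ≈ -0.012695)
O - (-78977/o(-385) - 141279/(-50538)) = -5857/461350 - (-78977/(-1148 + 4*(-385)) - 141279/(-50538)) = -5857/461350 - (-78977/(-1148 - 1540) - 141279*(-1/50538)) = -5857/461350 - (-78977/(-2688) + 47093/16846) = -5857/461350 - (-78977*(-1/2688) + 47093/16846) = -5857/461350 - (78977/2688 + 47093/16846) = -5857/461350 - 1*728516263/22641024 = -5857/461350 - 728516263/22641024 = -168116793206309/5222718211200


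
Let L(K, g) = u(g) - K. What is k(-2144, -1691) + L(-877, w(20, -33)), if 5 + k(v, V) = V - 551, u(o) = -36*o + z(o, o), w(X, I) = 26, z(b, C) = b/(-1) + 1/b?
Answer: -60631/26 ≈ -2332.0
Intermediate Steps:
z(b, C) = 1/b - b (z(b, C) = b*(-1) + 1/b = -b + 1/b = 1/b - b)
u(o) = 1/o - 37*o (u(o) = -36*o + (1/o - o) = 1/o - 37*o)
k(v, V) = -556 + V (k(v, V) = -5 + (V - 551) = -5 + (-551 + V) = -556 + V)
L(K, g) = 1/g - K - 37*g (L(K, g) = (1/g - 37*g) - K = 1/g - K - 37*g)
k(-2144, -1691) + L(-877, w(20, -33)) = (-556 - 1691) + (1/26 - 1*(-877) - 37*26) = -2247 + (1/26 + 877 - 962) = -2247 - 2209/26 = -60631/26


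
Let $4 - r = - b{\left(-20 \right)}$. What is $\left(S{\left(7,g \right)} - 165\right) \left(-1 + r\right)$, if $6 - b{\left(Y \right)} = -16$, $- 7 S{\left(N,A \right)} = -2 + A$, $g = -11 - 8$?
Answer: $-4050$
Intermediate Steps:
$g = -19$ ($g = -11 - 8 = -19$)
$S{\left(N,A \right)} = \frac{2}{7} - \frac{A}{7}$ ($S{\left(N,A \right)} = - \frac{-2 + A}{7} = \frac{2}{7} - \frac{A}{7}$)
$b{\left(Y \right)} = 22$ ($b{\left(Y \right)} = 6 - -16 = 6 + 16 = 22$)
$r = 26$ ($r = 4 - \left(-1\right) 22 = 4 - -22 = 4 + 22 = 26$)
$\left(S{\left(7,g \right)} - 165\right) \left(-1 + r\right) = \left(\left(\frac{2}{7} - - \frac{19}{7}\right) - 165\right) \left(-1 + 26\right) = \left(\left(\frac{2}{7} + \frac{19}{7}\right) - 165\right) 25 = \left(3 - 165\right) 25 = \left(-162\right) 25 = -4050$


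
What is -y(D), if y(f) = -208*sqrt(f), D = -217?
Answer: 208*I*sqrt(217) ≈ 3064.0*I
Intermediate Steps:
-y(D) = -(-208)*sqrt(-217) = -(-208)*I*sqrt(217) = 208*I*sqrt(217)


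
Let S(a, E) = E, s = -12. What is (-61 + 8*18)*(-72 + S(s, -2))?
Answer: -6142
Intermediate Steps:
(-61 + 8*18)*(-72 + S(s, -2)) = (-61 + 8*18)*(-72 - 2) = (-61 + 144)*(-74) = 83*(-74) = -6142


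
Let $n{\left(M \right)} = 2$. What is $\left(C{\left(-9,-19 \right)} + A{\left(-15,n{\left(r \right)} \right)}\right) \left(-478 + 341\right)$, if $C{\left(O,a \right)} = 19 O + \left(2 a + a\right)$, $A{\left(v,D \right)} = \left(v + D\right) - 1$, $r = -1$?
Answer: $33154$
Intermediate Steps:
$A{\left(v,D \right)} = -1 + D + v$ ($A{\left(v,D \right)} = \left(D + v\right) - 1 = -1 + D + v$)
$C{\left(O,a \right)} = 3 a + 19 O$ ($C{\left(O,a \right)} = 19 O + 3 a = 3 a + 19 O$)
$\left(C{\left(-9,-19 \right)} + A{\left(-15,n{\left(r \right)} \right)}\right) \left(-478 + 341\right) = \left(\left(3 \left(-19\right) + 19 \left(-9\right)\right) - 14\right) \left(-478 + 341\right) = \left(\left(-57 - 171\right) - 14\right) \left(-137\right) = \left(-228 - 14\right) \left(-137\right) = \left(-242\right) \left(-137\right) = 33154$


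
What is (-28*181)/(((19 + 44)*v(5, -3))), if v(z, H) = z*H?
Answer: 724/135 ≈ 5.3630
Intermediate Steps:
v(z, H) = H*z
(-28*181)/(((19 + 44)*v(5, -3))) = (-28*181)/(((19 + 44)*(-3*5))) = -5068/(63*(-15)) = -5068/(-945) = -5068*(-1/945) = 724/135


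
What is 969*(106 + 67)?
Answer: 167637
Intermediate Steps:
969*(106 + 67) = 969*173 = 167637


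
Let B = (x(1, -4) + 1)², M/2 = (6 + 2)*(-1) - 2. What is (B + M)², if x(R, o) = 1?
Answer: 256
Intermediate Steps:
M = -20 (M = 2*((6 + 2)*(-1) - 2) = 2*(8*(-1) - 2) = 2*(-8 - 2) = 2*(-10) = -20)
B = 4 (B = (1 + 1)² = 2² = 4)
(B + M)² = (4 - 20)² = (-16)² = 256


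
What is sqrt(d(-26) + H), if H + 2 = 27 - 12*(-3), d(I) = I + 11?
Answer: sqrt(46) ≈ 6.7823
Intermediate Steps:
d(I) = 11 + I
H = 61 (H = -2 + (27 - 12*(-3)) = -2 + (27 + 36) = -2 + 63 = 61)
sqrt(d(-26) + H) = sqrt((11 - 26) + 61) = sqrt(-15 + 61) = sqrt(46)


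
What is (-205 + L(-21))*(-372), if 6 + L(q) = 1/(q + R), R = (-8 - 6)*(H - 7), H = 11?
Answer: 6044256/77 ≈ 78497.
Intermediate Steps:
R = -56 (R = (-8 - 6)*(11 - 7) = -14*4 = -56)
L(q) = -6 + 1/(-56 + q) (L(q) = -6 + 1/(q - 56) = -6 + 1/(-56 + q))
(-205 + L(-21))*(-372) = (-205 + (337 - 6*(-21))/(-56 - 21))*(-372) = (-205 + (337 + 126)/(-77))*(-372) = (-205 - 1/77*463)*(-372) = (-205 - 463/77)*(-372) = -16248/77*(-372) = 6044256/77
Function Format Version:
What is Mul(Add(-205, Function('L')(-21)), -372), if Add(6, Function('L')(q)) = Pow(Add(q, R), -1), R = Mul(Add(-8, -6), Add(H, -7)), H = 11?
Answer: Rational(6044256, 77) ≈ 78497.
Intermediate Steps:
R = -56 (R = Mul(Add(-8, -6), Add(11, -7)) = Mul(-14, 4) = -56)
Function('L')(q) = Add(-6, Pow(Add(-56, q), -1)) (Function('L')(q) = Add(-6, Pow(Add(q, -56), -1)) = Add(-6, Pow(Add(-56, q), -1)))
Mul(Add(-205, Function('L')(-21)), -372) = Mul(Add(-205, Mul(Pow(Add(-56, -21), -1), Add(337, Mul(-6, -21)))), -372) = Mul(Add(-205, Mul(Pow(-77, -1), Add(337, 126))), -372) = Mul(Add(-205, Mul(Rational(-1, 77), 463)), -372) = Mul(Add(-205, Rational(-463, 77)), -372) = Mul(Rational(-16248, 77), -372) = Rational(6044256, 77)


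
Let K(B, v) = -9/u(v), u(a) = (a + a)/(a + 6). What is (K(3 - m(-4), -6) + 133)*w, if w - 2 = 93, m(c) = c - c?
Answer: 12635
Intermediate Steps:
m(c) = 0
u(a) = 2*a/(6 + a) (u(a) = (2*a)/(6 + a) = 2*a/(6 + a))
w = 95 (w = 2 + 93 = 95)
K(B, v) = -9*(6 + v)/(2*v)
(K(3 - m(-4), -6) + 133)*w = ((-9/2 - 27/(-6)) + 133)*95 = ((-9/2 - 27*(-1/6)) + 133)*95 = ((-9/2 + 9/2) + 133)*95 = (0 + 133)*95 = 133*95 = 12635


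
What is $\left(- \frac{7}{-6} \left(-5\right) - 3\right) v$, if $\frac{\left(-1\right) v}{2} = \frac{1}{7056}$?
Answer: $\frac{53}{21168} \approx 0.0025038$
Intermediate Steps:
$v = - \frac{1}{3528}$ ($v = - \frac{2}{7056} = \left(-2\right) \frac{1}{7056} = - \frac{1}{3528} \approx -0.00028345$)
$\left(- \frac{7}{-6} \left(-5\right) - 3\right) v = \left(- \frac{7}{-6} \left(-5\right) - 3\right) \left(- \frac{1}{3528}\right) = \left(\left(-7\right) \left(- \frac{1}{6}\right) \left(-5\right) - 3\right) \left(- \frac{1}{3528}\right) = \left(\frac{7}{6} \left(-5\right) - 3\right) \left(- \frac{1}{3528}\right) = \left(- \frac{35}{6} - 3\right) \left(- \frac{1}{3528}\right) = \left(- \frac{53}{6}\right) \left(- \frac{1}{3528}\right) = \frac{53}{21168}$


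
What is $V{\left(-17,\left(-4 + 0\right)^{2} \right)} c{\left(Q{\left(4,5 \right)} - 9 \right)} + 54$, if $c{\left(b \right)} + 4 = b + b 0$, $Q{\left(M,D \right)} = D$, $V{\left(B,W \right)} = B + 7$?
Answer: $134$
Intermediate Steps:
$V{\left(B,W \right)} = 7 + B$
$c{\left(b \right)} = -4 + b$ ($c{\left(b \right)} = -4 + \left(b + b 0\right) = -4 + \left(b + 0\right) = -4 + b$)
$V{\left(-17,\left(-4 + 0\right)^{2} \right)} c{\left(Q{\left(4,5 \right)} - 9 \right)} + 54 = \left(7 - 17\right) \left(-4 + \left(5 - 9\right)\right) + 54 = - 10 \left(-4 - 4\right) + 54 = \left(-10\right) \left(-8\right) + 54 = 80 + 54 = 134$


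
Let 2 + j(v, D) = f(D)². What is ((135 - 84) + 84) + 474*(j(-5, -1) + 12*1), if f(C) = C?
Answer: 5349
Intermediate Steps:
j(v, D) = -2 + D²
((135 - 84) + 84) + 474*(j(-5, -1) + 12*1) = ((135 - 84) + 84) + 474*((-2 + (-1)²) + 12*1) = (51 + 84) + 474*((-2 + 1) + 12) = 135 + 474*(-1 + 12) = 135 + 474*11 = 135 + 5214 = 5349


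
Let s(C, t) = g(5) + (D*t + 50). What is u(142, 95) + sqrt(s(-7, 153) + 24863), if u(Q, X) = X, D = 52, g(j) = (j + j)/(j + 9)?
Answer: 95 + 2*sqrt(402654)/7 ≈ 276.30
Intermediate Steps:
g(j) = 2*j/(9 + j) (g(j) = (2*j)/(9 + j) = 2*j/(9 + j))
s(C, t) = 355/7 + 52*t (s(C, t) = 2*5/(9 + 5) + (52*t + 50) = 2*5/14 + (50 + 52*t) = 2*5*(1/14) + (50 + 52*t) = 5/7 + (50 + 52*t) = 355/7 + 52*t)
u(142, 95) + sqrt(s(-7, 153) + 24863) = 95 + sqrt((355/7 + 52*153) + 24863) = 95 + sqrt((355/7 + 7956) + 24863) = 95 + sqrt(56047/7 + 24863) = 95 + sqrt(230088/7) = 95 + 2*sqrt(402654)/7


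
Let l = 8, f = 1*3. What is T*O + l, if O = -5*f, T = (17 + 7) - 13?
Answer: -157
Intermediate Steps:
f = 3
T = 11 (T = 24 - 13 = 11)
O = -15 (O = -5*3 = -15)
T*O + l = 11*(-15) + 8 = -165 + 8 = -157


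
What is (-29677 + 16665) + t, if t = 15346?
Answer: 2334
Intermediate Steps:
(-29677 + 16665) + t = (-29677 + 16665) + 15346 = -13012 + 15346 = 2334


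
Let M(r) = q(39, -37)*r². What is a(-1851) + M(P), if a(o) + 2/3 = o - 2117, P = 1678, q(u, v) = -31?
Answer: -261870518/3 ≈ -8.7290e+7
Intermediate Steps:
a(o) = -6353/3 + o (a(o) = -⅔ + (o - 2117) = -⅔ + (-2117 + o) = -6353/3 + o)
M(r) = -31*r²
a(-1851) + M(P) = (-6353/3 - 1851) - 31*1678² = -11906/3 - 31*2815684 = -11906/3 - 87286204 = -261870518/3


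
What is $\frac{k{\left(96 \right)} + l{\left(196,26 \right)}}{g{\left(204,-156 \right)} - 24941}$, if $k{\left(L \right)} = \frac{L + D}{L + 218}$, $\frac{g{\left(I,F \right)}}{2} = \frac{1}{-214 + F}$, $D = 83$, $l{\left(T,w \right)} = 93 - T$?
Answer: $\frac{5950155}{1448823004} \approx 0.0041069$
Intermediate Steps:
$g{\left(I,F \right)} = \frac{2}{-214 + F}$
$k{\left(L \right)} = \frac{83 + L}{218 + L}$ ($k{\left(L \right)} = \frac{L + 83}{L + 218} = \frac{83 + L}{218 + L}$)
$\frac{k{\left(96 \right)} + l{\left(196,26 \right)}}{g{\left(204,-156 \right)} - 24941} = \frac{\frac{83 + 96}{218 + 96} + \left(93 - 196\right)}{\frac{2}{-214 - 156} - 24941} = \frac{\frac{1}{314} \cdot 179 + \left(93 - 196\right)}{\frac{2}{-370} - 24941} = \frac{\frac{1}{314} \cdot 179 - 103}{2 \left(- \frac{1}{370}\right) - 24941} = \frac{\frac{179}{314} - 103}{- \frac{1}{185} - 24941} = - \frac{32163}{314 \left(- \frac{4614086}{185}\right)} = \left(- \frac{32163}{314}\right) \left(- \frac{185}{4614086}\right) = \frac{5950155}{1448823004}$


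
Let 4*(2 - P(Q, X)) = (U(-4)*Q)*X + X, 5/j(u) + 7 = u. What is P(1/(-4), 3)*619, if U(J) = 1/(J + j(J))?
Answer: 586193/784 ≈ 747.70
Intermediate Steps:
j(u) = 5/(-7 + u)
U(J) = 1/(J + 5/(-7 + J))
P(Q, X) = 2 - X/4 + 11*Q*X/196 (P(Q, X) = 2 - ((((-7 - 4)/(5 - 4*(-7 - 4)))*Q)*X + X)/4 = 2 - (((-11/(5 - 4*(-11)))*Q)*X + X)/4 = 2 - (((-11/(5 + 44))*Q)*X + X)/4 = 2 - (((-11/49)*Q)*X + X)/4 = 2 - ((((1/49)*(-11))*Q)*X + X)/4 = 2 - ((-11*Q/49)*X + X)/4 = 2 - (-11*Q*X/49 + X)/4 = 2 - (X - 11*Q*X/49)/4 = 2 + (-X/4 + 11*Q*X/196) = 2 - X/4 + 11*Q*X/196)
P(1/(-4), 3)*619 = (2 - ¼*3 + (11/196)*(1/(-4))*3)*619 = (2 - ¾ + (11/196)*(1*(-¼))*3)*619 = (2 - ¾ + (11/196)*(-¼)*3)*619 = (2 - ¾ - 33/784)*619 = (947/784)*619 = 586193/784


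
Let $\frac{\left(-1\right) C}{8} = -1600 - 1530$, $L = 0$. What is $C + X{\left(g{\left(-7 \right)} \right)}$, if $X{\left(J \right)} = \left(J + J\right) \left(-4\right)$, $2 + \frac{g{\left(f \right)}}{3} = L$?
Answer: $25088$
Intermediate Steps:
$g{\left(f \right)} = -6$ ($g{\left(f \right)} = -6 + 3 \cdot 0 = -6 + 0 = -6$)
$X{\left(J \right)} = - 8 J$ ($X{\left(J \right)} = 2 J \left(-4\right) = - 8 J$)
$C = 25040$ ($C = - 8 \left(-1600 - 1530\right) = \left(-8\right) \left(-3130\right) = 25040$)
$C + X{\left(g{\left(-7 \right)} \right)} = 25040 - -48 = 25040 + 48 = 25088$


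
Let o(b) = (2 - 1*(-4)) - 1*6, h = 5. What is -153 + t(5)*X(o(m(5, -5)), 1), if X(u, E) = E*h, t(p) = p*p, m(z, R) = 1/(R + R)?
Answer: -28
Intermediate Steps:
m(z, R) = 1/(2*R)
o(b) = 0 (o(b) = (2 + 4) - 6 = 6 - 6 = 0)
t(p) = p²
X(u, E) = 5*E (X(u, E) = E*5 = 5*E)
-153 + t(5)*X(o(m(5, -5)), 1) = -153 + 5²*(5*1) = -153 + 25*5 = -153 + 125 = -28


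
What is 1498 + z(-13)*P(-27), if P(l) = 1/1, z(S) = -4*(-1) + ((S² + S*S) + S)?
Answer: 1827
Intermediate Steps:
z(S) = 4 + S + 2*S² (z(S) = 4 + ((S² + S²) + S) = 4 + (2*S² + S) = 4 + (S + 2*S²) = 4 + S + 2*S²)
P(l) = 1
1498 + z(-13)*P(-27) = 1498 + (4 - 13 + 2*(-13)²)*1 = 1498 + (4 - 13 + 2*169)*1 = 1498 + (4 - 13 + 338)*1 = 1498 + 329*1 = 1498 + 329 = 1827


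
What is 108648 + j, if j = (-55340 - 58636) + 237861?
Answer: 232533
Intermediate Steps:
j = 123885 (j = -113976 + 237861 = 123885)
108648 + j = 108648 + 123885 = 232533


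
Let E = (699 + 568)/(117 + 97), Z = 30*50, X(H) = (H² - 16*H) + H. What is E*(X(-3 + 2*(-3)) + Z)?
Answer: 1087086/107 ≈ 10160.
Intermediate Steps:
X(H) = H² - 15*H
Z = 1500
E = 1267/214 ≈ 5.9206
E*(X(-3 + 2*(-3)) + Z) = 1267*((-3 + 2*(-3))*(-15 + (-3 + 2*(-3))) + 1500)/214 = 1267*((-3 - 6)*(-15 + (-3 - 6)) + 1500)/214 = 1267*(-9*(-15 - 9) + 1500)/214 = 1267*(-9*(-24) + 1500)/214 = 1267*(216 + 1500)/214 = (1267/214)*1716 = 1087086/107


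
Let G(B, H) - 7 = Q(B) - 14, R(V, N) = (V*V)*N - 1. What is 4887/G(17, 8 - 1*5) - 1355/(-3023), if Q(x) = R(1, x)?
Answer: 1642844/3023 ≈ 543.45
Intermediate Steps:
R(V, N) = -1 + N*V**2 (R(V, N) = V**2*N - 1 = N*V**2 - 1 = -1 + N*V**2)
Q(x) = -1 + x (Q(x) = -1 + x*1**2 = -1 + x*1 = -1 + x)
G(B, H) = -8 + B (G(B, H) = 7 + ((-1 + B) - 14) = 7 + (-15 + B) = -8 + B)
4887/G(17, 8 - 1*5) - 1355/(-3023) = 4887/(-8 + 17) - 1355/(-3023) = 4887/9 - 1355*(-1/3023) = 4887*(1/9) + 1355/3023 = 543 + 1355/3023 = 1642844/3023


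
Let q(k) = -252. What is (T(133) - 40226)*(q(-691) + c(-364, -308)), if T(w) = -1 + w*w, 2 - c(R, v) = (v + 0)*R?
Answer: 2532414756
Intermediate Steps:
c(R, v) = 2 - R*v (c(R, v) = 2 - (v + 0)*R = 2 - v*R = 2 - R*v)
T(w) = -1 + w²
(T(133) - 40226)*(q(-691) + c(-364, -308)) = ((-1 + 133²) - 40226)*(-252 + (2 - 1*(-364)*(-308))) = ((-1 + 17689) - 40226)*(-252 + (2 - 112112)) = (17688 - 40226)*(-252 - 112110) = -22538*(-112362) = 2532414756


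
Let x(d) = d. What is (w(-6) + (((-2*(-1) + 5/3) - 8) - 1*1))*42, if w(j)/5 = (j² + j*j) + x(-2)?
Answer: 14476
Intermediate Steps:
w(j) = -10 + 10*j² (w(j) = 5*((j² + j*j) - 2) = 5*((j² + j²) - 2) = 5*(2*j² - 2) = 5*(-2 + 2*j²) = -10 + 10*j²)
(w(-6) + (((-2*(-1) + 5/3) - 8) - 1*1))*42 = ((-10 + 10*(-6)²) + (((-2*(-1) + 5/3) - 8) - 1*1))*42 = ((-10 + 10*36) + (((2 + 5*(⅓)) - 8) - 1))*42 = ((-10 + 360) + (((2 + 5/3) - 8) - 1))*42 = (350 + ((11/3 - 8) - 1))*42 = (350 + (-13/3 - 1))*42 = (350 - 16/3)*42 = (1034/3)*42 = 14476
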